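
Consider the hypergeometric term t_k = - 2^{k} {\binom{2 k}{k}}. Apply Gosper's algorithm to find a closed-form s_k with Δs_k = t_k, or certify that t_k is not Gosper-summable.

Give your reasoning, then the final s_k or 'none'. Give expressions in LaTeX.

Compute t_(k+1)/t_k: get 4*(2*k + 1)/(k + 1).
Gosper form: A/B · C(k+1)/C(k) with A=8*k + 4, B=k + 1, C=1.
Set up (8*k + 4)·f(k+1) − (k)·f(k) − (1) = 0.
Degrees (1,1,0) ⇒ d ≤ -1.
deg f ≤ -1 is impossible — no certificate.

none — t_k is not Gosper-summable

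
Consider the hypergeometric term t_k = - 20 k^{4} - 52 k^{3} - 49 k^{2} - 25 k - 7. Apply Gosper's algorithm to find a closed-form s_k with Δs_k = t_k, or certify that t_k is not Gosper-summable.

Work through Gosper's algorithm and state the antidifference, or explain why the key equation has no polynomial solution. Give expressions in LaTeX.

s_k = k \left(- 4 k^{4} - 3 k^{3} + 3 k^{2} - k - 2\right)

The ratio is (20*k**4 + 132*k**3 + 325*k**2 + 359*k + 153)/(20*k**4 + 52*k**3 + 49*k**2 + 25*k + 7).
A = 1, B = 1, C = k**4 + 13*k**3/5 + 49*k**2/20 + 5*k/4 + 7/20.
Key eq: (1)·f(k+1) = (1)·f(k) + (k**4 + 13*k**3/5 + 49*k**2/20 + 5*k/4 + 7/20).
Bound: deg f ≤ 5.
Match coefficients ⇒ f(k) = k*(4*k**4 + 3*k**3 - 3*k**2 + k + 2)/20.
So s_k = (B(k−1)f/C)·t_k = (k*(4*k**4 + 3*k**3 - 3*k**2 + k + 2)/(20*k**4 + 52*k**3 + 49*k**2 + 25*k + 7))·t_k = k*(-4*k**4 - 3*k**3 + 3*k**2 - k - 2).
Verify: -20*k**4 - 52*k**3 - 49*k**2 - 25*k - 7 matches t_k.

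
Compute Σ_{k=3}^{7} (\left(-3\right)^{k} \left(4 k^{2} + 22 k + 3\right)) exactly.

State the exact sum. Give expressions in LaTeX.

Step 1: r(k) = 3*(-4*k**2 - 30*k - 29)/(4*k**2 + 22*k + 3).
Factor: A=-3; B=1; C=k**2 + 11*k/2 + 3/4.
Solve (-3)·f(k+1) − (1)·f(k) = k**2 + 11*k/2 + 3/4.
d = 2 from the (0,0,2) case.
Match coefficients ⇒ f(k) = -(k**2 + 4*k - 3)/4.
Get s_k = R·t_k = (-3)**k*(-k**2 - 4*k + 3) with R(k) = B(k−1)f(k)/C(k) = -(k**2 + 4*k - 3)/(4*k**2 + 22*k + 3).
s_(k+1) − s_k = (-3)**k*(4*k**2 + 22*k + 3) = t_k.
Telescoping: Σ = s_(8) − s_(3) = -610173 − (486) = -610659.

Σ = -610659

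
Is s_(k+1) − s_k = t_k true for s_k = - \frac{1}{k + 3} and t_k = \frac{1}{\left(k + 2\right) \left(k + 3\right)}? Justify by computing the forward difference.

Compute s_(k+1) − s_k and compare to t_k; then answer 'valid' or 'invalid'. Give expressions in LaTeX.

s_(k+1) = -1/(k + 4)
s_(k+1) − s_k = 1/((k + 3)*(k + 4))
(s_(k+1) − s_k) − t_k = -2/(k**3 + 9*k**2 + 26*k + 24)

Invalid: residual - \frac{2}{k^{3} + 9 k^{2} + 26 k + 24} ≠ 0.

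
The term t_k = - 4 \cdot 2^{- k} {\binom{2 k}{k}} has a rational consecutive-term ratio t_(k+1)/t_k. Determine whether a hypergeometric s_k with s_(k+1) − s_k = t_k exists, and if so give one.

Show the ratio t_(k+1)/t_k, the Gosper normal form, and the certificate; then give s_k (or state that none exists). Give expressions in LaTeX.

none — t_k is not Gosper-summable

Compute t_(k+1)/t_k: get (2*k + 1)/(k + 1).
A = 2*k + 1, B = k + 1, C = 1.
f must satisfy (2*k + 1)·f(k+1) − (k)·f(k) = 1.
From deg A=1, deg B=1, deg C=0: d=-1.
d = -1 < 0 ⇒ no nonzero polynomial f; not summable.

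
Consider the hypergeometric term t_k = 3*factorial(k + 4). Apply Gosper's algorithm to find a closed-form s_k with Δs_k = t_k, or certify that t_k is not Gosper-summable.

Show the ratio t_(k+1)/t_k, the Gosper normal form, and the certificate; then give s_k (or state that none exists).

r(k) = k + 5 after simplifying.
Normal form (A,B,C) = (k + 5, 1, 1).
Solve (k + 5)·f(k+1) − (1)·f(k) = 1.
deg f ≤ -1 (via 1,0,0).
Bound -1 < 0, so the key equation has no polynomial solution.

not Gosper-summable; s_k does not exist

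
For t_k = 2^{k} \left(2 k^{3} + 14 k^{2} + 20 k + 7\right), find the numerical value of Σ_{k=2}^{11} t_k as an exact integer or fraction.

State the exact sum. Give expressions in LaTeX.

Σ = 15331236

Ratio r(k) = 2*(2*k**3 + 20*k**2 + 54*k + 43)/(2*k**3 + 14*k**2 + 20*k + 7).
Factor: A=2; B=1; C=k**3 + 7*k**2 + 10*k + 7/2.
Need (2)·f(k+1) − (1)·f(k) = k**3 + 7*k**2 + 10*k + 7/2.
From deg A=0, deg B=0, deg C=3: d=3.
Solve for f: f(k) = (2*k**3 + 2*k**2 - 1)/2 (degree 3 ≤ 3).
Then R = B(k−1)f/C = (2*k**3 + 2*k**2 - 1)/(2*k**3 + 14*k**2 + 20*k + 7), so s_k = R(k)·t_k = 2**k*(2*k**3 + 2*k**2 - 1).
Check: Δs_k = 2**k*(2*k**3 + 14*k**2 + 20*k + 7). ✓
Telescoping: Σ = s_(12) − s_(2) = 15331328 − (92) = 15331236.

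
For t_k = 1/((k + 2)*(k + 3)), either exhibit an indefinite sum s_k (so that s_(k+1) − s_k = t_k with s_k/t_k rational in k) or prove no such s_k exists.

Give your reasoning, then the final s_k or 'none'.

s_k = k/(2*(k + 2))

Compute t_(k+1)/t_k: get (k + 2)/(k + 4).
Factor: A=k + 2; B=k + 4; C=1.
Key eq: (k + 2)·f(k+1) = (k + 3)·f(k) + (1).
deg f ≤ 1 (via 1,1,0).
A polynomial solution: f(k) = k/2.
Get s_k = R·t_k = k/(2*(k + 2)) with R(k) = B(k−1)f(k)/C(k) = k*(k + 3)/2.
s_(k+1) − s_k = 1/(k**2 + 5*k + 6) = t_k.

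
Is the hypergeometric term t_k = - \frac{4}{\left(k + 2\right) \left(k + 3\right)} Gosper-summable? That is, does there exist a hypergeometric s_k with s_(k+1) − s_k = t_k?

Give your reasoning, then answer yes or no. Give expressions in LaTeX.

Yes. s_k = - \frac{2 k}{k + 2}.

r(k) = (k + 2)/(k + 4) after simplifying.
A = k + 2, B = k + 4, C = 1.
Set up (k + 2)·f(k+1) − (k + 3)·f(k) − (1) = 0.
d = 1 from the (1,1,0) case.
Match coefficients ⇒ f(k) = k/2.
R(k) = B(k−1)·f(k)/C(k) = k*(k + 3)/2; s_k = R·t_k = -2*k/(k + 2).
Check: Δs_k = -4/(k**2 + 5*k + 6). ✓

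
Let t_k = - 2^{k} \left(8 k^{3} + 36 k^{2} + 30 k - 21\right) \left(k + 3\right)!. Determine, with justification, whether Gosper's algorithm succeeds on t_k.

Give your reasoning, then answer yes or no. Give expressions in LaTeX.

Yes. s_k = - 2^{k} \left(2 k - 3\right) \left(2 k + 1\right) \left(k + 3\right)!.

Compute t_(k+1)/t_k: get 2*(8*k**4 + 92*k**3 + 366*k**2 + 557*k + 212)/(8*k**3 + 36*k**2 + 30*k - 21).
Normal form (A,B,C) = (2*k + 8, 1, k**3 + 9*k**2/2 + 15*k/4 - 21/8).
Solve (2*k + 8)·f(k+1) − (1)·f(k) = k**3 + 9*k**2/2 + 15*k/4 - 21/8.
deg f ≤ 2 (via 1,0,3).
Coefficient equations give f(k) = (2*k - 3)*(2*k + 1)/8.
Certificate R = B(k−1)f/C = (2*k - 3)*(2*k + 1)/(8*k**3 + 36*k**2 + 30*k - 21) gives s_k = -2**k*(2*k - 3)*(2*k + 1)*factorial(k + 3).
Check: Δs_k = -2**k*(8*k**3 + 36*k**2 + 30*k - 21)*factorial(k + 3). ✓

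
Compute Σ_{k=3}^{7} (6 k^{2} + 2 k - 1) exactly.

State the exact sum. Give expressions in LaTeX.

Σ = 855

The ratio is (6*k**2 + 14*k + 7)/(6*k**2 + 2*k - 1).
A = 1, B = 1, C = k**2 + k/3 - 1/6.
Set up (1)·f(k+1) − (1)·f(k) − (k**2 + k/3 - 1/6) = 0.
Degrees (0,0,2) ⇒ d ≤ 3.
Coefficient equations give f(k) = k*(2*k**2 - 2*k - 1)/6.
R(k) = B(k−1)·f(k)/C(k) = k*(2*k**2 - 2*k - 1)/(6*k**2 + 2*k - 1); s_k = R·t_k = k*(2*k**2 - 2*k - 1).
s_(k+1) − s_k = 6*k**2 + 2*k - 1 = t_k.
Σ_(k=3)^(7) t_k = s_(8) − s_(3) = 888 − (33) = 855.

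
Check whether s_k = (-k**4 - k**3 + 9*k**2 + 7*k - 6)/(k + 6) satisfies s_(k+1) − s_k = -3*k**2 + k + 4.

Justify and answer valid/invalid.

s_(k+1) = (-k**4 - 5*k**3 + 18*k + 8)/(k + 7)
s_(k+1) − s_k = (-3*k**4 - 32*k**3 - 52*k**2 + 73*k + 90)/(k**2 + 13*k + 42)
(s_(k+1) − s_k) − t_k = 3*(2*k**3 + 19*k**2 - 7*k - 26)/(k**2 + 13*k + 42)

Invalid: residual 3*(2*k**3 + 19*k**2 - 7*k - 26)/(k**2 + 13*k + 42) ≠ 0.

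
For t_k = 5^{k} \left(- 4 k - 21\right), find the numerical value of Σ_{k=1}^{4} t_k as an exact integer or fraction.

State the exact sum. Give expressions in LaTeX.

Σ = -28100

Step 1: r(k) = 5*(4*k + 25)/(4*k + 21).
So A=5 and B=1, with C=k + 21/4.
Solve (5)·f(k+1) − (1)·f(k) = k + 21/4.
From deg A=0, deg B=0, deg C=1: d=1.
Coefficient equations give f(k) = (k + 4)/4.
R(k) = B(k−1)·f(k)/C(k) = (k + 4)/(4*k + 21); s_k = R·t_k = 5**k*(-k - 4).
Verify: 5**k*(-4*k - 21) matches t_k.
Evaluate s at k=5 and k=1: -28125 and -25; difference -28100.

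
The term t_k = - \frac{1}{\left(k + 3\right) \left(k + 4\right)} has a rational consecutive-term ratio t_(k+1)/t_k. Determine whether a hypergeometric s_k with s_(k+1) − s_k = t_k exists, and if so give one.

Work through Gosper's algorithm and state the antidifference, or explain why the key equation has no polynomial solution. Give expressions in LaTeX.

t_(k+1)/t_k = (k + 3)/(k + 5).
Take A(k)=k + 3, B(k)=k + 5, C(k)=1.
Solve (k + 3)·f(k+1) − (k + 4)·f(k) = 1.
From deg A=1, deg B=1, deg C=0: d=1.
Solve for f: f(k) = k/3 (degree 1 ≤ 1).
So s_k = (B(k−1)f/C)·t_k = (k*(k + 4)/3)·t_k = -k/(3*k + 9).
Verify: -1/(k**2 + 7*k + 12) matches t_k.

s_k = - \frac{k}{3 k + 9}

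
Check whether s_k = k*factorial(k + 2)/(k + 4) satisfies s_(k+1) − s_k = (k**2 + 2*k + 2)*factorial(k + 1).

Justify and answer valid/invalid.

Invalid: residual -2*(k**3 + 6*k**2 + 9*k + 8)*factorial(k + 1)/((k + 4)*(k + 5)) ≠ 0.

s_(k+1) = (k + 1)*factorial(k + 3)/(k + 5)
s_(k+1) − s_k = (k**3 + 7*k**2 + 14*k + 12)*factorial(k + 2)/((k + 4)*(k + 5))
(s_(k+1) − s_k) − t_k = -2*(k**3 + 6*k**2 + 9*k + 8)*factorial(k + 1)/((k + 4)*(k + 5))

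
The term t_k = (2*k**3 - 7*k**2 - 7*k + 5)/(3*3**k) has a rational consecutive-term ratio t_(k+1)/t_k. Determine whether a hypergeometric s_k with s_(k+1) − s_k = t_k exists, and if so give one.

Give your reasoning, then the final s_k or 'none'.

Step 1: r(k) = (2*k**3 - k**2 - 15*k - 7)/(3*(2*k**3 - 7*k**2 - 7*k + 5)).
Factor: A=1/3; B=1; C=k**3 - 7*k**2/2 - 7*k/2 + 5/2.
Need (1/3)·f(k+1) − (1)·f(k) = k**3 - 7*k**2/2 - 7*k/2 + 5/2.
From deg A=0, deg B=0, deg C=3: d=3.
Solve for f: f(k) = -3*k*(k**2 - 2*k - 4)/2 (degree 3 ≤ 3).
Certificate R = B(k−1)f/C = -3*k*(k**2 - 2*k - 4)/((2*k - 1)*(k**2 - 3*k - 5)) gives s_k = k*(-k**2 + 2*k + 4)/3**k.
Check: Δs_k = (2*k**3 - 7*k**2 - 7*k + 5)/(3*3**k). ✓

s_k = k*(-k**2 + 2*k + 4)/3**k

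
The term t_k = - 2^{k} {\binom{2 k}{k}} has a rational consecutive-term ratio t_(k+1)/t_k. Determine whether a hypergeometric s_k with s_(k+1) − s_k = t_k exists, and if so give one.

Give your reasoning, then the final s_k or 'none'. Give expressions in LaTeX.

t_(k+1)/t_k = 4*(2*k + 1)/(k + 1).
Take A(k)=8*k + 4, B(k)=k + 1, C(k)=1.
Need (8*k + 4)·f(k+1) − (k)·f(k) = 1.
Bound: deg f ≤ -1.
Negative degree bound (-1): no f exists, t_k not Gosper-summable.

none (Gosper's algorithm certifies no s_k)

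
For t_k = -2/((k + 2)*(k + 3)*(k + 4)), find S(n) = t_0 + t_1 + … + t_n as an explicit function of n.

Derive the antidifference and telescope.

S(n) = (-n**2 - 7*n - 6)/(6*(n**2 + 7*n + 12))

t_(k+1)/t_k = (k + 2)/(k + 5).
A = k + 2, B = k + 5, C = 1.
Set up (k + 2)·f(k+1) − (k + 4)·f(k) − (1) = 0.
Degrees (1,1,0) ⇒ d ≤ 2.
A polynomial solution: f(k) = k*(k + 5)/12.
Certificate R = B(k−1)f/C = k*(k + 4)*(k + 5)/12 gives s_k = k*(-k - 5)/(6*(k + 2)*(k + 3)).
Δs = -2/(k**3 + 9*k**2 + 26*k + 24), as required.
Telescope: S(n) = s_(n+1) − s_(0) = (-n**2 - 7*n - 6)/(6*(n**2 + 7*n + 12)) − (0) = (-n**2 - 7*n - 6)/(6*(n**2 + 7*n + 12)).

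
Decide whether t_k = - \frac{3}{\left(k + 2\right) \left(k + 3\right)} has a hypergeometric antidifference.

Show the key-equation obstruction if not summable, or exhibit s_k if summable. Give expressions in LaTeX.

Yes. s_k = - \frac{3 k}{2 k + 4}.

Ratio r(k) = (k + 2)/(k + 4).
Gosper form: A/B · C(k+1)/C(k) with A=k + 2, B=k + 4, C=1.
Solve (k + 2)·f(k+1) − (k + 3)·f(k) = 1.
Bound: deg f ≤ 1.
Coefficient equations give f(k) = k/2.
Then R = B(k−1)f/C = k*(k + 3)/2, so s_k = R(k)·t_k = -3*k/(2*k + 4).
Check: Δs_k = -3/(k**2 + 5*k + 6). ✓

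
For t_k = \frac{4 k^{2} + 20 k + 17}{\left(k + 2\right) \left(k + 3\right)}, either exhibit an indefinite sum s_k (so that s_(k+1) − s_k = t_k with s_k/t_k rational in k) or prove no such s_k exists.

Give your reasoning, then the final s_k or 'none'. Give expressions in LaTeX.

Step 1: r(k) = (k + 2)*(20*k + 4*(k + 1)**2 + 37)/((k + 4)*(4*k**2 + 20*k + 17)).
Gosper form: A/B · C(k+1)/C(k) with A=k + 2, B=k + 4, C=k**2 + 5*k + 17/4.
Solve (k + 2)·f(k+1) − (k + 3)·f(k) = k**2 + 5*k + 17/4.
Degrees (1,1,2) ⇒ d ≤ 2.
Coefficient equations give f(k) = k*(8*k + 9)/8.
Then R = B(k−1)f/C = k*(k + 3)*(8*k + 9)/(2*(4*k**2 + 20*k + 17)), so s_k = R(k)·t_k = k*(8*k + 9)/(2*(k + 2)).
Verify: (4*k**2 + 20*k + 17)/(k**2 + 5*k + 6) matches t_k.

s_k = \frac{k \left(8 k + 9\right)}{2 \left(k + 2\right)}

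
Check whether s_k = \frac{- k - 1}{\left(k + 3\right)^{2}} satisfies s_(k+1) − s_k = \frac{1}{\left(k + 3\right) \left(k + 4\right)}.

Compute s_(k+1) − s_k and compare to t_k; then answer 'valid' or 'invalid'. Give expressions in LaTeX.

Invalid: residual \frac{2 \left(- 2 k - 7\right)}{k^{4} + 14 k^{3} + 73 k^{2} + 168 k + 144} ≠ 0.

s_(k+1) = (-k - 2)/(k + 4)**2
s_(k+1) − s_k = (k**2 + 3*k - 2)/(k**4 + 14*k**3 + 73*k**2 + 168*k + 144)
(s_(k+1) − s_k) − t_k = 2*(-2*k - 7)/(k**4 + 14*k**3 + 73*k**2 + 168*k + 144)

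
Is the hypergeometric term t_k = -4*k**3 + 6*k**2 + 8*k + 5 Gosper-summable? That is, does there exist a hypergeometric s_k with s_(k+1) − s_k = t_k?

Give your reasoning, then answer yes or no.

Yes. s_k = k*(-k**3 + 4*k**2 + 2).

t_(k+1)/t_k = (4*k**3 + 6*k**2 - 8*k - 15)/(4*k**3 - 6*k**2 - 8*k - 5).
A = 1, B = 1, C = k**3 - 3*k**2/2 - 2*k - 5/4.
Set up (1)·f(k+1) − (1)·f(k) − (k**3 - 3*k**2/2 - 2*k - 5/4) = 0.
Bound: deg f ≤ 4.
Solve for f: f(k) = k*(k**3 - 4*k**2 - 2)/4 (degree 4 ≤ 4).
So s_k = (B(k−1)f/C)·t_k = (k*(k**3 - 4*k**2 - 2)/((2*k - 5)*(2*k**2 + 2*k + 1)))·t_k = k*(-k**3 + 4*k**2 + 2).
Check: Δs_k = -4*k**3 + 6*k**2 + 8*k + 5. ✓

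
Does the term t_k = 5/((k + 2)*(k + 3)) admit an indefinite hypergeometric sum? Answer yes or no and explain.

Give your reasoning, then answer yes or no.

Compute t_(k+1)/t_k: get (k + 2)/(k + 4).
Take A(k)=k + 2, B(k)=k + 4, C(k)=1.
Key eq: (k + 2)·f(k+1) = (k + 3)·f(k) + (1).
Degrees (1,1,0) ⇒ d ≤ 1.
Solving with deg f ≤ 1: f(k) = k/2.
Then R = B(k−1)f/C = k*(k + 3)/2, so s_k = R(k)·t_k = 5*k/(2*(k + 2)).
s_(k+1) − s_k = 5/(k**2 + 5*k + 6) = t_k.

Yes. s_k = 5*k/(2*(k + 2)).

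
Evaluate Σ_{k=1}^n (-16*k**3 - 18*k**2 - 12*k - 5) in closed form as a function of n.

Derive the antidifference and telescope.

S(n) = n*(-4*n**3 - 14*n**2 - 19*n - 14)

r(k) = (16*k**3 + 66*k**2 + 96*k + 51)/(16*k**3 + 18*k**2 + 12*k + 5) after simplifying.
A = 1, B = 1, C = k**3 + 9*k**2/8 + 3*k/4 + 5/16.
Set up (1)·f(k+1) − (1)·f(k) − (k**3 + 9*k**2/8 + 3*k/4 + 5/16) = 0.
deg f ≤ 4 (via 0,0,3).
Match coefficients ⇒ f(k) = k*(4*k**3 - 2*k**2 + k + 2)/16.
Certificate R = B(k−1)f/C = k*(4*k**3 - 2*k**2 + k + 2)/(16*k**3 + 18*k**2 + 12*k + 5) gives s_k = k*(-4*k**3 + 2*k**2 - k - 2).
Check: Δs_k = -16*k**3 - 18*k**2 - 12*k - 5. ✓
s_(n+1) = -4*n**4 - 14*n**3 - 19*n**2 - 14*n - 5 and s_(1) = -5, so S(n) = n*(-4*n**3 - 14*n**2 - 19*n - 14).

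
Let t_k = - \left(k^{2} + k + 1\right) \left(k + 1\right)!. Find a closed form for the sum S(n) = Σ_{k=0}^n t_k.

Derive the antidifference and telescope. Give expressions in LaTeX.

S(n) = - n \left(n + 2\right)! - 1

Ratio r(k) = (k + 2)*(k + (k + 1)**2 + 2)/(k**2 + k + 1).
Normal form (A,B,C) = (k + 2, 1, k**2 + k + 1).
f must satisfy (k + 2)·f(k+1) − (1)·f(k) = k**2 + k + 1.
Degrees (1,0,2) ⇒ d ≤ 1.
Coefficient equations give f(k) = k - 1.
So s_k = (B(k−1)f/C)·t_k = ((k - 1)/(k**2 + k + 1))·t_k = -(k - 1)*factorial(k + 1).
Δs = -(k**2 + k + 1)*factorial(k + 1), as required.
Σ_(k=0)^n t_k = s_(n+1) − s_(0) = (-n*factorial(n + 2)) − (1), i.e. -n*factorial(n + 2) - 1.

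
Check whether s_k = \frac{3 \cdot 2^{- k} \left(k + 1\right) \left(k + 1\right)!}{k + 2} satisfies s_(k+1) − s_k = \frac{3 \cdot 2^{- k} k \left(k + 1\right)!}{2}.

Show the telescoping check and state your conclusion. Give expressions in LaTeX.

s_(k+1) = 3*(k + 2)*factorial(k + 2)/(2*2**k*(k + 3))
s_(k+1) − s_k = 3*(k**3 + 4*k**2 + 4*k + 2)*factorial(k + 1)/(2*2**k*(k + 2)*(k + 3))
(s_(k+1) − s_k) − t_k = -3*(k**2 + 2*k - 2)*factorial(k + 1)/(2*2**k*(k + 2)*(k + 3))

Invalid: residual - \frac{3 \cdot 2^{- k} \left(k^{2} + 2 k - 2\right) \left(k + 1\right)!}{2 \left(k + 2\right) \left(k + 3\right)} ≠ 0.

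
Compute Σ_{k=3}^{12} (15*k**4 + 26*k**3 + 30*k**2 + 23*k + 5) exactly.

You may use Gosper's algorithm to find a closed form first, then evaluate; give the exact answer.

Σ = 1089470

t_(k+1)/t_k = (15*k**4 + 86*k**3 + 198*k**2 + 221*k + 99)/(15*k**4 + 26*k**3 + 30*k**2 + 23*k + 5).
So A=1 and B=1, with C=k**4 + 26*k**3/15 + 2*k**2 + 23*k/15 + 1/3.
f must satisfy (1)·f(k+1) − (1)·f(k) = k**4 + 26*k**3/15 + 2*k**2 + 23*k/15 + 1/3.
Degrees (0,0,4) ⇒ d ≤ 5.
Match coefficients ⇒ f(k) = k*(3*k**4 - k**3 + 2*k**2 + 3*k - 2)/15.
So s_k = (B(k−1)f/C)·t_k = (k*(3*k**4 - k**3 + 2*k**2 + 3*k - 2)/(15*k**4 + 26*k**3 + 30*k**2 + 23*k + 5))·t_k = k*(3*k**4 - k**3 + 2*k**2 + 3*k - 2).
Verify: 15*k**4 + 26*k**3 + 30*k**2 + 23*k + 5 matches t_k.
Σ_(k=3)^(12) t_k = s_(13) − s_(3) = 1090193 − (723) = 1089470.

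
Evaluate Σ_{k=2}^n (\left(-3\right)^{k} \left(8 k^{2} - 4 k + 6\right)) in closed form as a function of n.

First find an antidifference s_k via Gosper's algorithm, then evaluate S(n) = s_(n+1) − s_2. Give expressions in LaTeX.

S(n) = 6 \left(-3\right)^{n} n^{2} + 3 \left(-3\right)^{n} + 27

r(k) = 3*(2*k - 4*(k + 1)**2 - 1)/(4*k**2 - 2*k + 3) after simplifying.
So A=-3 and B=1, with C=k**2 - k/2 + 3/4.
f must satisfy (-3)·f(k+1) − (1)·f(k) = k**2 - k/2 + 3/4.
From deg A=0, deg B=0, deg C=2: d=2.
Match coefficients ⇒ f(k) = -(2*k**2 - 4*k + 3)/8.
Then R = B(k−1)f/C = -(2*k**2 - 4*k + 3)/(2*(4*k**2 - 2*k + 3)), so s_k = R(k)·t_k = (-3)**k*(-2*k**2 + 4*k - 3).
Δs = (-3)**k*(8*k**2 - 4*k + 6), as required.
s_(n+1) = 3*(-3)**n*(2*n**2 + 1) and s_(2) = -27, so S(n) = 6*(-3)**n*n**2 + 3*(-3)**n + 27.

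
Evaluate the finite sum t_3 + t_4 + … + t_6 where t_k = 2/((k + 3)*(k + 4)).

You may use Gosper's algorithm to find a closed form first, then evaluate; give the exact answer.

Step 1: r(k) = (k + 3)/(k + 5).
Gosper form: A/B · C(k+1)/C(k) with A=k + 3, B=k + 5, C=1.
Key eq: (k + 3)·f(k+1) = (k + 4)·f(k) + (1).
From deg A=1, deg B=1, deg C=0: d=1.
Solving with deg f ≤ 1: f(k) = k/3.
Certificate R = B(k−1)f/C = k*(k + 4)/3 gives s_k = 2*k/(3*(k + 3)).
Δs = 2/(k**2 + 7*k + 12), as required.
Telescoping: Σ = s_(7) − s_(3) = 7/15 − (1/3) = 2/15.

Σ = 2/15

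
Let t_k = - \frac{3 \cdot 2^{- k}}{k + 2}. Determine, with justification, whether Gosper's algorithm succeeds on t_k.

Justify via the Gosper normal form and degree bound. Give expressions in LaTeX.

r(k) = (k + 2)/(2*(k + 3)) after simplifying.
Take A(k)=k/2 + 1, B(k)=k + 3, C(k)=1.
Key eq: (k/2 + 1)·f(k+1) = (k + 2)·f(k) + (1).
d = -1 from the (1,1,0) case.
Negative degree bound (-1): no f exists, t_k not Gosper-summable.

No — t_k has no hypergeometric antidifference.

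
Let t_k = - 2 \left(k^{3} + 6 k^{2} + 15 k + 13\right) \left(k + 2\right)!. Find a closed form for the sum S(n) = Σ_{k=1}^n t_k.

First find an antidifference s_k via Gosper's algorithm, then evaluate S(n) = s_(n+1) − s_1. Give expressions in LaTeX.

S(n) = - 2 n^{2} \left(n + 3\right)! - 8 n \left(n + 3\right)! - 10 \left(n + 3\right)! + 60

t_(k+1)/t_k = (k**4 + 12*k**3 + 57*k**2 + 125*k + 105)/(k**3 + 6*k**2 + 15*k + 13).
So A=k + 3 and B=1, with C=k**3 + 6*k**2 + 15*k + 13.
f must satisfy (k + 3)·f(k+1) − (1)·f(k) = k**3 + 6*k**2 + 15*k + 13.
From deg A=1, deg B=0, deg C=3: d=2.
A polynomial solution: f(k) = k**2 + 2*k + 2.
Get s_k = R·t_k = -2*(k**2 + 2*k + 2)*factorial(k + 2) with R(k) = B(k−1)f(k)/C(k) = (k**2 + 2*k + 2)/(k**3 + 6*k**2 + 15*k + 13).
Verify: -2*(k**3 + 6*k**2 + 15*k + 13)*factorial(k + 2) matches t_k.
Evaluate: s_(n+1) = -2*(n**2 + 4*n + 5)*factorial(n + 3); subtract s_(1) = -60 ⇒ S(n) = -2*n**2*factorial(n + 3) - 8*n*factorial(n + 3) - 10*factorial(n + 3) + 60.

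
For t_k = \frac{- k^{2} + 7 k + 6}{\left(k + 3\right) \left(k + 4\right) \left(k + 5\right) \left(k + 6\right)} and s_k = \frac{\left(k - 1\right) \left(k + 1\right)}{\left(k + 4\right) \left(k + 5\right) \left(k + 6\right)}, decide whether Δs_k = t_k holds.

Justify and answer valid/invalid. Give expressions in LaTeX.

Invalid: residual \frac{3 \left(2 k^{2} - 7 k - 7\right)}{k^{5} + 25 k^{4} + 245 k^{3} + 1175 k^{2} + 2754 k + 2520} ≠ 0.

s_(k+1) = k*(k + 2)/((k + 5)*(k + 6)*(k + 7))
s_(k+1) − s_k = (-k**2 + 9*k + 7)/(k**4 + 22*k**3 + 179*k**2 + 638*k + 840)
(s_(k+1) − s_k) − t_k = 3*(2*k**2 - 7*k - 7)/(k**5 + 25*k**4 + 245*k**3 + 1175*k**2 + 2754*k + 2520)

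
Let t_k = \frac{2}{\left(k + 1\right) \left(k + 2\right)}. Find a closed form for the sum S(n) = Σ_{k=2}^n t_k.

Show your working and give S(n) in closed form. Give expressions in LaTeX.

Compute t_(k+1)/t_k: get (k + 1)/(k + 3).
So A=k + 1 and B=k + 3, with C=1.
f must satisfy (k + 1)·f(k+1) − (k + 2)·f(k) = 1.
deg f ≤ 1 (via 1,1,0).
Coefficient equations give f(k) = k.
Get s_k = R·t_k = 2*k/(k + 1) with R(k) = B(k−1)f(k)/C(k) = k*(k + 2).
s_(k+1) − s_k = 2/(k**2 + 3*k + 2) = t_k.
Telescope: S(n) = s_(n+1) − s_(2) = 2*(n + 1)/(n + 2) − (4/3) = 2*(n - 1)/(3*(n + 2)).

S(n) = \frac{2 \left(n - 1\right)}{3 \left(n + 2\right)}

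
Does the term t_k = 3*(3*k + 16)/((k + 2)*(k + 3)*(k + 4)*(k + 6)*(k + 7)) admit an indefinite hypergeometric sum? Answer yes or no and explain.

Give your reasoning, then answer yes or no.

Compute t_(k+1)/t_k: get (k + 2)*(k + 6)*(3*k + 19)/((k + 5)*(k + 8)*(3*k + 16)).
Normal form (A,B,C) = (k + 2, k + 8, k**2 + 31*k/3 + 80/3).
Need (k + 2)·f(k+1) − (k + 7)·f(k) = k**2 + 31*k/3 + 80/3.
deg f ≤ 5 (via 1,1,2).
Solving with deg f ≤ 5: f(k) = k*(k + 4)*(k + 5)*(k**2 + 11*k + 36)/108.
Certificate R = B(k−1)f/C = k*(k + 4)*(k + 7)*(k**2 + 11*k + 36)/(36*(3*k + 16)) gives s_k = k*(k**2 + 11*k + 36)/(12*(k**3 + 11*k**2 + 36*k + 36)).
Check: Δs_k = 3*(3*k + 16)/(k**5 + 22*k**4 + 185*k**3 + 740*k**2 + 1404*k + 1008). ✓

Yes. s_k = k*(k**2 + 11*k + 36)/(12*(k**3 + 11*k**2 + 36*k + 36)).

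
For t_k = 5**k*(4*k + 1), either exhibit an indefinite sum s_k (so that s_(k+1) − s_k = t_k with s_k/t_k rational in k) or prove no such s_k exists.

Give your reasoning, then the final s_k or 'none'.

s_k = 5**k*(k - 1)

t_(k+1)/t_k = 5*(4*k + 5)/(4*k + 1).
Gosper form: A/B · C(k+1)/C(k) with A=5, B=1, C=k + 1/4.
f must satisfy (5)·f(k+1) − (1)·f(k) = k + 1/4.
Bound: deg f ≤ 1.
Match coefficients ⇒ f(k) = (k - 1)/4.
Certificate R = B(k−1)f/C = (k - 1)/(4*k + 1) gives s_k = 5**k*(k - 1).
Verify: 5**k*(4*k + 1) matches t_k.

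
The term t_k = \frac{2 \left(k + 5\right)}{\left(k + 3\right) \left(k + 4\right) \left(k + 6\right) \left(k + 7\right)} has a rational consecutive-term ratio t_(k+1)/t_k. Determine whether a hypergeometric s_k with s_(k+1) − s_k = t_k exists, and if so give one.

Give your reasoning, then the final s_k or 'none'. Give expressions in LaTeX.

r(k) = (k + 3)*(k + 6)**2/((k + 5)**2*(k + 8)) after simplifying.
So A=k + 3 and B=k + 8, with C=k**2 + 10*k + 25.
Need (k + 3)·f(k+1) − (k + 7)·f(k) = k**2 + 10*k + 25.
Degrees (1,1,2) ⇒ d ≤ 4.
Solving with deg f ≤ 4: f(k) = k*(k + 4)*(k + 5)*(k + 9)/36.
Then R = B(k−1)f/C = k*(k + 4)*(k + 7)*(k + 9)/(36*(k + 5)), so s_k = R(k)·t_k = k*(k + 9)/(18*(k**2 + 9*k + 18)).
Δs = 2*(k + 5)/(k**4 + 20*k**3 + 145*k**2 + 450*k + 504), as required.

s_k = \frac{k \left(k + 9\right)}{18 \left(k^{2} + 9 k + 18\right)}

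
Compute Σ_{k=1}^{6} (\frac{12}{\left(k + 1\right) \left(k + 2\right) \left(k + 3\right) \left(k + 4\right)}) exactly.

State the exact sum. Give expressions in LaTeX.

The ratio is (k + 1)/(k + 5).
Gosper form: A/B · C(k+1)/C(k) with A=k + 1, B=k + 5, C=1.
Set up (k + 1)·f(k+1) − (k + 4)·f(k) − (1) = 0.
Degrees (1,1,0) ⇒ d ≤ 3.
Solve for f: f(k) = k*(k**2 + 6*k + 11)/18 (degree 3 ≤ 3).
Certificate R = B(k−1)f/C = k*(k + 4)*(k**2 + 6*k + 11)/18 gives s_k = 2*k*(k**2 + 6*k + 11)/(3*(k + 1)*(k + 2)*(k + 3)).
Check: Δs_k = 12/(k**4 + 10*k**3 + 35*k**2 + 50*k + 24). ✓
Telescoping: Σ = s_(7) − s_(1) = 119/180 − (1/2) = 29/180.

Σ = 29/180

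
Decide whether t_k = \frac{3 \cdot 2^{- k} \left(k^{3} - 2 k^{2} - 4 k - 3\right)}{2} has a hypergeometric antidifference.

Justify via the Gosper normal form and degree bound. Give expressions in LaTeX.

r(k) = (k**3 + k**2 - 5*k - 8)/(2*(k**3 - 2*k**2 - 4*k - 3)) after simplifying.
Take A(k)=1/2, B(k)=1, C(k)=k**3 - 2*k**2 - 4*k - 3.
Need (1/2)·f(k+1) − (1)·f(k) = k**3 - 2*k**2 - 4*k - 3.
Bound: deg f ≤ 3.
Solving with deg f ≤ 3: f(k) = -2*k*(k**2 + k + 1).
Then R = B(k−1)f/C = -2*k*(k**2 + k + 1)/(k**3 - 2*k**2 - 4*k - 3), so s_k = R(k)·t_k = 3*k*(-k**2 - k - 1)/2**k.
Check: Δs_k = 3*(k**3 - 2*k**2 - 4*k - 3)/(2*2**k). ✓

Yes. s_k = 3 \cdot 2^{- k} k \left(- k^{2} - k - 1\right).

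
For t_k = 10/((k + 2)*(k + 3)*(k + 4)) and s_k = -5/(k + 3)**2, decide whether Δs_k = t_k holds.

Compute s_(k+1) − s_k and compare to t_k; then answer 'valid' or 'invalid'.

Invalid: residual 5*(-3*k - 10)/(k**5 + 16*k**4 + 101*k**3 + 314*k**2 + 480*k + 288) ≠ 0.

s_(k+1) = -5/(k + 4)**2
s_(k+1) − s_k = -5/(k + 4)**2 + 5/(k + 3)**2
(s_(k+1) − s_k) − t_k = 5*(-3*k - 10)/(k**5 + 16*k**4 + 101*k**3 + 314*k**2 + 480*k + 288)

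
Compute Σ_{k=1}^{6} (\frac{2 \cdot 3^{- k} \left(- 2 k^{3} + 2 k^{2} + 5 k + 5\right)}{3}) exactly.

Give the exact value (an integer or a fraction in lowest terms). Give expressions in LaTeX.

Step 1: r(k) = (2*k**3 + 4*k**2 - 3*k - 10)/(3*(2*k**3 - 2*k**2 - 5*k - 5)).
A = 1/3, B = 1, C = k**3 - k**2 - 5*k/2 - 5/2.
Solve (1/3)·f(k+1) − (1)·f(k) = k**3 - k**2 - 5*k/2 - 5/2.
deg f ≤ 3 (via 0,0,3).
Coefficient equations give f(k) = -3*(2*k**3 + k**2 - k - 4)/4.
So s_k = (B(k−1)f/C)·t_k = (-3*(2*k**3 + k**2 - k - 4)/(2*(2*k**3 - 2*k**2 - 5*k - 5)))·t_k = (2*k**3 + k**2 - k - 4)/3**k.
s_(k+1) − s_k = 2*(-2*k**3 + 2*k**2 + 5*k + 5)/(3*3**k) = t_k.
Σ_(k=1)^(6) t_k = s_(7) − s_(1) = 724/2187 − (-2/3) = 2182/2187.

Σ = 2182/2187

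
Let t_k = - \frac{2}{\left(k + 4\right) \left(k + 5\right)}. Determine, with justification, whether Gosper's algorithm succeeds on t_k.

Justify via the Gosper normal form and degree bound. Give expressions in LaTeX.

Yes. s_k = - \frac{k}{2 k + 8}.

Ratio r(k) = (k + 4)/(k + 6).
Take A(k)=k + 4, B(k)=k + 6, C(k)=1.
Set up (k + 4)·f(k+1) − (k + 5)·f(k) − (1) = 0.
Degrees (1,1,0) ⇒ d ≤ 1.
Solve for f: f(k) = k/4 (degree 1 ≤ 1).
R(k) = B(k−1)·f(k)/C(k) = k*(k + 5)/4; s_k = R·t_k = -k/(2*k + 8).
Check: Δs_k = -2/(k**2 + 9*k + 20). ✓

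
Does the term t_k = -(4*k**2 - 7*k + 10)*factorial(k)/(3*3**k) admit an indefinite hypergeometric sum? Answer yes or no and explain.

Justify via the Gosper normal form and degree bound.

Yes. s_k = -(4*k - 3)*factorial(k)/3**k.

The ratio is (k + 1)*(-7*k + 4*(k + 1)**2 + 3)/(3*(4*k**2 - 7*k + 10)).
A = k/3 + 1/3, B = 1, C = k**2 - 7*k/4 + 5/2.
f must satisfy (k/3 + 1/3)·f(k+1) − (1)·f(k) = k**2 - 7*k/4 + 5/2.
Degrees (1,0,2) ⇒ d ≤ 1.
Solve for f: f(k) = 3*(4*k - 3)/4 (degree 1 ≤ 1).
Get s_k = R·t_k = -(4*k - 3)*factorial(k)/3**k with R(k) = B(k−1)f(k)/C(k) = 3*(4*k - 3)/(4*k**2 - 7*k + 10).
s_(k+1) − s_k = -(4*k**2 - 7*k + 10)*factorial(k)/(3*3**k) = t_k.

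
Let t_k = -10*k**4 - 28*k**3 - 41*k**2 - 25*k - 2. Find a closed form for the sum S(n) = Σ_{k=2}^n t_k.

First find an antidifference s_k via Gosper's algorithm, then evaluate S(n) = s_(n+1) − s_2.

Step 1: r(k) = (10*k**4 + 68*k**3 + 185*k**2 + 231*k + 106)/(10*k**4 + 28*k**3 + 41*k**2 + 25*k + 2).
Gosper form: A/B · C(k+1)/C(k) with A=1, B=1, C=k**4 + 14*k**3/5 + 41*k**2/10 + 5*k/2 + 1/5.
f must satisfy (1)·f(k+1) − (1)·f(k) = k**4 + 14*k**3/5 + 41*k**2/10 + 5*k/2 + 1/5.
deg f ≤ 5 (via 0,0,4).
A polynomial solution: f(k) = k*(k + 1)*(2*k**3 + 3*k - 4)/10.
Certificate R = B(k−1)f/C = k*(2*k**3 + 3*k - 4)/(10*k**3 + 18*k**2 + 23*k + 2) gives s_k = k*(-2*k**4 - 2*k**3 - 3*k**2 + k + 4).
s_(k+1) − s_k = -10*k**4 - 28*k**3 - 41*k**2 - 25*k - 2 = t_k.
Telescope: S(n) = s_(n+1) − s_(2) = -2*n**5 - 12*n**4 - 31*n**3 - 40*n**2 - 21*n - 2 − (-108) = -2*n**5 - 12*n**4 - 31*n**3 - 40*n**2 - 21*n + 106.

S(n) = -2*n**5 - 12*n**4 - 31*n**3 - 40*n**2 - 21*n + 106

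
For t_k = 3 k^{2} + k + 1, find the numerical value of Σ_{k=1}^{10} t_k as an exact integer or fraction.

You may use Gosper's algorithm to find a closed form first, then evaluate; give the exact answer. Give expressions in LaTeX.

Step 1: r(k) = (k + 3*(k + 1)**2 + 2)/(3*k**2 + k + 1).
So A=1 and B=1, with C=k**2 + k/3 + 1/3.
Key eq: (1)·f(k+1) = (1)·f(k) + (k**2 + k/3 + 1/3).
Bound: deg f ≤ 3.
Match coefficients ⇒ f(k) = k*(k**2 - k + 1)/3.
Certificate R = B(k−1)f/C = k*(k**2 - k + 1)/(3*k**2 + k + 1) gives s_k = k*(k**2 - k + 1).
Verify: 3*k**2 + k + 1 matches t_k.
Σ_(k=1)^(10) t_k = s_(11) − s_(1) = 1221 − (1) = 1220.

Σ = 1220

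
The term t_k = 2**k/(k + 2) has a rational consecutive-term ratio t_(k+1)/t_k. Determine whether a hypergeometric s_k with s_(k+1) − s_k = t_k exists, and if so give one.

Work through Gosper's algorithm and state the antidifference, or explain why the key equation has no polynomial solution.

no hypergeometric antidifference exists

The ratio is 2*(k + 2)/(k + 3).
Gosper form: A/B · C(k+1)/C(k) with A=2*k + 4, B=k + 3, C=1.
f must satisfy (2*k + 4)·f(k+1) − (k + 2)·f(k) = 1.
deg f ≤ -1 (via 1,1,0).
deg f ≤ -1 is impossible — no certificate.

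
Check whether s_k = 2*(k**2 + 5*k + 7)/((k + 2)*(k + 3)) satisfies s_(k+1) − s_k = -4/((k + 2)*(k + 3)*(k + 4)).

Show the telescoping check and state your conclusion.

valid (s_(k+1) − s_k reduces to t_k)

s_(k+1) = 2*(5*k + (k + 1)**2 + 12)/((k + 3)*(k + 4))
s_(k+1) − s_k = -4/(k**3 + 9*k**2 + 26*k + 24)
(s_(k+1) − s_k) − t_k = 0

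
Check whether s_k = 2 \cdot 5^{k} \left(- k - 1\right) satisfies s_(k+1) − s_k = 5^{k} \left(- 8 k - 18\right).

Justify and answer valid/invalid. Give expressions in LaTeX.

s_(k+1) = 10*5**k*(-k - 2)
s_(k+1) − s_k = 5**k*(-8*k - 18)
(s_(k+1) − s_k) − t_k = 0

Valid: the claim telescopes to t_k.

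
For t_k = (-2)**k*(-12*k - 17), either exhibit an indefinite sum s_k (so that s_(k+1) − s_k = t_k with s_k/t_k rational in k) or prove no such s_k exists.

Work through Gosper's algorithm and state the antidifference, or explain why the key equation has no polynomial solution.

s_k = (-2)**k*(4*k + 3)

Compute t_(k+1)/t_k: get 2*(-12*k - 29)/(12*k + 17).
Factor: A=-2; B=1; C=k + 17/12.
Set up (-2)·f(k+1) − (1)·f(k) − (k + 17/12) = 0.
From deg A=0, deg B=0, deg C=1: d=1.
Solving with deg f ≤ 1: f(k) = -(4*k + 3)/12.
R(k) = B(k−1)·f(k)/C(k) = -(4*k + 3)/(12*k + 17); s_k = R·t_k = (-2)**k*(4*k + 3).
Verify: (-2)**k*(-12*k - 17) matches t_k.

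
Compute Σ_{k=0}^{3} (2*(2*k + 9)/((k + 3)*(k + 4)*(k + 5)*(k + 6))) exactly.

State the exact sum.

Step 1: r(k) = (k + 3)*(2*k + 11)/((k + 7)*(2*k + 9)).
Gosper form: A/B · C(k+1)/C(k) with A=k + 3, B=k + 7, C=k + 9/2.
Key eq: (k + 3)·f(k+1) = (k + 6)·f(k) + (k + 9/2).
Degrees (1,1,1) ⇒ d ≤ 3.
Solve for f: f(k) = k*(k + 4)*(k + 8)/30 (degree 3 ≤ 3).
R(k) = B(k−1)·f(k)/C(k) = k*(k + 4)*(k + 6)*(k + 8)/(15*(2*k + 9)); s_k = R·t_k = 2*k*(k + 8)/(15*(k**2 + 8*k + 15)).
s_(k+1) − s_k = 2*(2*k + 9)/(k**4 + 18*k**3 + 119*k**2 + 342*k + 360) = t_k.
Telescoping: Σ = s_(4) − s_(0) = 32/315 − (0) = 32/315.

Σ = 32/315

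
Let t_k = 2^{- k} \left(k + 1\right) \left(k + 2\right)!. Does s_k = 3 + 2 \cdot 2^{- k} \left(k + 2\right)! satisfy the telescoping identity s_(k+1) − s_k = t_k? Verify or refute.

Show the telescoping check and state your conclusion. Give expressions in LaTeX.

s_(k+1) = 2*2**(-k - 1)*factorial(k + 3) + 3
s_(k+1) − s_k = (k + 1)*factorial(k + 2)/2**k
(s_(k+1) − s_k) − t_k = 0

valid (s_(k+1) − s_k reduces to t_k)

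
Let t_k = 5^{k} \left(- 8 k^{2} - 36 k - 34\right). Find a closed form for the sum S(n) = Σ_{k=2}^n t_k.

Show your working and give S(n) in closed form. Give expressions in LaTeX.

Step 1: r(k) = 5*(4*k**2 + 26*k + 39)/(4*k**2 + 18*k + 17).
Factor: A=5; B=1; C=k**2 + 9*k/2 + 17/4.
f must satisfy (5)·f(k+1) − (1)·f(k) = k**2 + 9*k/2 + 17/4.
deg f ≤ 2 (via 0,0,2).
Solving with deg f ≤ 2: f(k) = (2*k**2 + 4*k + 1)/8.
So s_k = (B(k−1)f/C)·t_k = ((2*k**2 + 4*k + 1)/(2*(4*k**2 + 18*k + 17)))·t_k = 5**k*(-2*k**2 - 4*k - 1).
Δs = 5**k*(-8*k**2 - 36*k - 34), as required.
Σ_(k=2)^n t_k = s_(n+1) − s_(2) = (5**(n + 1)*(-2*n**2 - 8*n - 7)) − (-425), i.e. -10*5**n*n**2 - 40*5**n*n - 35*5**n + 425.

S(n) = - 10 \cdot 5^{n} n^{2} - 40 \cdot 5^{n} n - 35 \cdot 5^{n} + 425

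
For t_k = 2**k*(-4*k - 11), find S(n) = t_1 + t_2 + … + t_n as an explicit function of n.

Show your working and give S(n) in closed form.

S(n) = -8*2**n*n - 14*2**n + 14

The ratio is 2*(4*k + 15)/(4*k + 11).
Factor: A=2; B=1; C=k + 11/4.
f must satisfy (2)·f(k+1) − (1)·f(k) = k + 11/4.
d = 1 from the (0,0,1) case.
Solving with deg f ≤ 1: f(k) = (4*k + 3)/4.
Then R = B(k−1)f/C = (4*k + 3)/(4*k + 11), so s_k = R(k)·t_k = 2**k*(-4*k - 3).
s_(k+1) − s_k = 2**k*(-4*k - 11) = t_k.
Evaluate: s_(n+1) = 2**(n + 1)*(-4*n - 7); subtract s_(1) = -14 ⇒ S(n) = -8*2**n*n - 14*2**n + 14.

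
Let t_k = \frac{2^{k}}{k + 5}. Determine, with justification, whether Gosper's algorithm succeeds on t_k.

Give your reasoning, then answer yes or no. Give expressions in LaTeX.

No. Not Gosper-summable.

Ratio r(k) = 2*(k + 5)/(k + 6).
Take A(k)=2*k + 10, B(k)=k + 6, C(k)=1.
Set up (2*k + 10)·f(k+1) − (k + 5)·f(k) − (1) = 0.
d = -1 from the (1,1,0) case.
Bound -1 < 0, so the key equation has no polynomial solution.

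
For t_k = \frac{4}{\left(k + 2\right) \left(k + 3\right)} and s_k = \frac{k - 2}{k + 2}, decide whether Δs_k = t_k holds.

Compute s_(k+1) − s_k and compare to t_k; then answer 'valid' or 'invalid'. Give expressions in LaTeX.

s_(k+1) = (k - 1)/(k + 3)
s_(k+1) − s_k = 4/(k**2 + 5*k + 6)
(s_(k+1) − s_k) − t_k = 0

valid; difference matches t_k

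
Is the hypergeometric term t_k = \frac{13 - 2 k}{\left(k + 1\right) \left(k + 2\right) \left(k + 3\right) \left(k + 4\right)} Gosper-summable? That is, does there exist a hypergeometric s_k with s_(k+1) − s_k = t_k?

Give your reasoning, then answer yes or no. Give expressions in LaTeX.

Compute t_(k+1)/t_k: get (k + 1)*(2*k - 11)/((k + 5)*(2*k - 13)).
Gosper form: A/B · C(k+1)/C(k) with A=k + 1, B=k + 5, C=k - 13/2.
Need (k + 1)·f(k+1) − (k + 4)·f(k) = k - 13/2.
Bound: deg f ≤ 3.
Solving with deg f ≤ 3: f(k) = -k*(2*k**2 + 12*k + 25)/6.
R(k) = B(k−1)·f(k)/C(k) = -k*(k + 4)*(2*k**2 + 12*k + 25)/(3*(2*k - 13)); s_k = R·t_k = k*(2*k**2 + 12*k + 25)/(3*(k + 1)*(k + 2)*(k + 3)).
Δs = (13 - 2*k)/(k**4 + 10*k**3 + 35*k**2 + 50*k + 24), as required.

Yes. s_k = \frac{k \left(2 k^{2} + 12 k + 25\right)}{3 \left(k + 1\right) \left(k + 2\right) \left(k + 3\right)}.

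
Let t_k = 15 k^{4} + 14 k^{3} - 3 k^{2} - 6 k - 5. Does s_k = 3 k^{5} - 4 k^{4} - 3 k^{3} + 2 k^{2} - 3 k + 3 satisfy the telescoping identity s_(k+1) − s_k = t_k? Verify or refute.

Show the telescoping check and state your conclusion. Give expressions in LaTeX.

Valid — Δs_k = t_k.

s_(k+1) = 3*k**5 + 11*k**4 + 11*k**3 - k**2 - 9*k - 2
s_(k+1) − s_k = 15*k**4 + 14*k**3 - 3*k**2 - 6*k - 5
(s_(k+1) − s_k) − t_k = 0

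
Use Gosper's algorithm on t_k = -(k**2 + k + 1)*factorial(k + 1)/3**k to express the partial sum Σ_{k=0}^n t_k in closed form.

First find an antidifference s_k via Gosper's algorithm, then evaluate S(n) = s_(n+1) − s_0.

S(n) = (3**(n + 1) - n**3*factorial(n) - 5*n**2*factorial(n) - 8*n*factorial(n) - 4*factorial(n))/3**n

The ratio is (k + 2)*(k + (k + 1)**2 + 2)/(3*(k**2 + k + 1)).
Factor: A=k/3 + 2/3; B=1; C=k**2 + k + 1.
Solve (k/3 + 2/3)·f(k+1) − (1)·f(k) = k**2 + k + 1.
Degrees (1,0,2) ⇒ d ≤ 1.
Solving with deg f ≤ 1: f(k) = 3*(k + 1).
Certificate R = B(k−1)f/C = 3*(k + 1)/(k**2 + k + 1) gives s_k = -3**(1 - k)*(k + 1)*factorial(k + 1).
Verify: -(k**2 + k + 1)*factorial(k + 1)/3**k matches t_k.
s_(n+1) = -(n + 2)*factorial(n + 2)/3**n and s_(0) = -3, so S(n) = (3**(n + 1) - n**3*factorial(n) - 5*n**2*factorial(n) - 8*n*factorial(n) - 4*factorial(n))/3**n.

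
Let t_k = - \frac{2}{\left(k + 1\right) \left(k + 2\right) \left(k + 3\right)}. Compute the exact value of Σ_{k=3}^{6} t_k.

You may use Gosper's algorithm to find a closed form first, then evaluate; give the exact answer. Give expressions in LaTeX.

Σ = -13/360

Compute t_(k+1)/t_k: get (k + 1)/(k + 4).
A = k + 1, B = k + 4, C = 1.
Set up (k + 1)·f(k+1) − (k + 3)·f(k) − (1) = 0.
Bound: deg f ≤ 2.
Solving with deg f ≤ 2: f(k) = k*(k + 3)/4.
So s_k = (B(k−1)f/C)·t_k = (k*(k + 3)**2/4)·t_k = k*(-k - 3)/(2*(k + 1)*(k + 2)).
Verify: -2/(k**3 + 6*k**2 + 11*k + 6) matches t_k.
Evaluate s at k=7 and k=3: -35/72 and -9/20; difference -13/360.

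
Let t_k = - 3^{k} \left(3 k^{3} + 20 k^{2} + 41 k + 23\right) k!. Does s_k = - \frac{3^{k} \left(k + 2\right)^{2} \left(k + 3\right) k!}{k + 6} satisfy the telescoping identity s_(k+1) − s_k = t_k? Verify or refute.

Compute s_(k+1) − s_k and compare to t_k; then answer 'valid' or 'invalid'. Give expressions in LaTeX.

Invalid: residual \frac{3^{k + 1} \left(3 k^{4} + 38 k^{3} + 160 k^{2} + 265 k + 134\right) k!}{\left(k + 6\right) \left(k + 7\right)} ≠ 0.

s_(k+1) = -3**(k + 1)*(k + 3)**2*(k + 4)*factorial(k + 1)/(k + 7)
s_(k+1) − s_k = -3**k*(k + 3)*(3*k**4 + 41*k**3 + 190*k**2 + 346*k + 188)*factorial(k)/((k + 6)*(k + 7))
(s_(k+1) − s_k) − t_k = 3**(k + 1)*(3*k**4 + 38*k**3 + 160*k**2 + 265*k + 134)*factorial(k)/((k + 6)*(k + 7))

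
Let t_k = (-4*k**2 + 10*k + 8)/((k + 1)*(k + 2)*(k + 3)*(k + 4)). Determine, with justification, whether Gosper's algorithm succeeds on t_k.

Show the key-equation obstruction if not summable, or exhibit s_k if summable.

Yes. s_k = k*(k**2 + 30*k + 17)/(6*(k + 1)*(k + 2)*(k + 3)).

The ratio is (k + 1)*(5*k - 2*(k + 1)**2 + 9)/((k + 5)*(-2*k**2 + 5*k + 4)).
So A=k + 1 and B=k + 5, with C=k**2 - 5*k/2 - 2.
f must satisfy (k + 1)·f(k+1) − (k + 4)·f(k) = k**2 - 5*k/2 - 2.
Bound: deg f ≤ 3.
Solving with deg f ≤ 3: f(k) = -k*(k**2 + 30*k + 17)/24.
R(k) = B(k−1)·f(k)/C(k) = -k*(k + 4)*(k**2 + 30*k + 17)/(12*(2*k**2 - 5*k - 4)); s_k = R·t_k = k*(k**2 + 30*k + 17)/(6*(k + 1)*(k + 2)*(k + 3)).
Verify: 2*(-2*k**2 + 5*k + 4)/(k**4 + 10*k**3 + 35*k**2 + 50*k + 24) matches t_k.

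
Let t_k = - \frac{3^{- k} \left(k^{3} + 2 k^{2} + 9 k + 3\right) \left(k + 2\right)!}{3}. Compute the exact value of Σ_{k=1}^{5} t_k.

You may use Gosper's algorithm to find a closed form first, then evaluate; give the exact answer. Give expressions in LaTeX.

Σ = -169754/81

Step 1: r(k) = (k**4 + 8*k**3 + 31*k**2 + 63*k + 45)/(3*(k**3 + 2*k**2 + 9*k + 3)).
Factor: A=k/3 + 1; B=1; C=k**3 + 2*k**2 + 9*k + 3.
Solve (k/3 + 1)·f(k+1) − (1)·f(k) = k**3 + 2*k**2 + 9*k + 3.
d = 2 from the (1,0,3) case.
Coefficient equations give f(k) = 3*(k**2 + 2).
Certificate R = B(k−1)f/C = 3*(k**2 + 2)/(k**3 + 2*k**2 + 9*k + 3) gives s_k = -(k**2 + 2)*factorial(k + 2)/3**k.
Verify: -(k**3 + 2*k**2 + 9*k + 3)*factorial(k + 2)/(3*3**k) matches t_k.
Σ_(k=1)^(5) t_k = s_(6) − s_(1) = -170240/81 − (-6) = -169754/81.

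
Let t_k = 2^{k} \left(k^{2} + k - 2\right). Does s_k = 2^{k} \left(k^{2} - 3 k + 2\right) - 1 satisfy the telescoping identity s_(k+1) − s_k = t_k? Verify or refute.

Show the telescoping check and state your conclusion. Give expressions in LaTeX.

valid (s_(k+1) − s_k reduces to t_k)

s_(k+1) = 2**(k + 1)*(-3*k + (k + 1)**2 - 1) - 1
s_(k+1) − s_k = 2**k*(k**2 + k - 2)
(s_(k+1) − s_k) − t_k = 0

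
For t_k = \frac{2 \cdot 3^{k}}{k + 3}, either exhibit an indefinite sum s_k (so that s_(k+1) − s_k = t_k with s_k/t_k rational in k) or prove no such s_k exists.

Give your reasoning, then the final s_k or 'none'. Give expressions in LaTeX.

Ratio r(k) = 3*(k + 3)/(k + 4).
Take A(k)=3*k + 9, B(k)=k + 4, C(k)=1.
Solve (3*k + 9)·f(k+1) − (k + 3)·f(k) = 1.
From deg A=1, deg B=1, deg C=0: d=-1.
d = -1 < 0 ⇒ no nonzero polynomial f; not summable.

none — t_k is not Gosper-summable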